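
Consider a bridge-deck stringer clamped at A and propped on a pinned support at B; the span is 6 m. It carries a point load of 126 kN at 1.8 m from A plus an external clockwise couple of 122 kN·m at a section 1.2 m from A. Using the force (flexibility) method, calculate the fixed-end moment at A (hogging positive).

Remove the prop at B; the released (primary) structure is a cantilever built in at A.
Deflection at B on the released cantilever, summing each load's contribution:
  point load 126 at a = 1.8: Pa²(3L − a)/(6EI) = 1102/EI
  clockwise couple 122 at a = 1.2: M₀a(2L − a)/(2EI) = 790.6/EI
  δ_0 = 1893/EI
Tip deflection under a unit load at B: L³/(3EI) = 72/EI.
Compatibility at B: δ_0 − R_B·δ_{BB} = 0, so R_B = 1893/72 = 26.29 kN.
Moment equilibrium about A: M_A = Σ(load moments about A) − R_B·L = 348.8 − 26.29×6 = 191.1 kN·m.

M_A = 191.1 kN·m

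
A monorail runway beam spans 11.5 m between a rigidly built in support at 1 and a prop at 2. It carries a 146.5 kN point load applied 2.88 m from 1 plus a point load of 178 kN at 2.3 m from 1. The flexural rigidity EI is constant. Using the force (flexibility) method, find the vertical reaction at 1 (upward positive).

Remove the prop at 2; the released (primary) structure is a cantilever built in at 1.
Deflection at 2 on the released cantilever, summing each load's contribution:
  point load 146.5 at a = 2.88: Pa²(3L − a)/(6EI) = 6404/EI
  point load 178 at a = 2.3: Pa²(3L − a)/(6EI) = 5053/EI
  δ_0 = 11457/EI
Tip deflection under a unit load at 2: L³/(3EI) = 507/EI.
The prop prevents deflection at 2: R_2 = δ_0/δ_{22} = 11457/507 = 22.6 kN.
Vertical equilibrium: R_1 = ΣP − R_2 = 324.5 − 22.6 = 301.9 kN.

R_1 = 301.9 kN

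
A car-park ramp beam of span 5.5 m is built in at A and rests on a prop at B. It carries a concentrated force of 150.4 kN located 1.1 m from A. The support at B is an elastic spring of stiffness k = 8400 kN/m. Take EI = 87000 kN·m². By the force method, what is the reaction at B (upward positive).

Remove the prop at B; the released (primary) structure is a cantilever built in at A.
Downward deflection at the released point B due to the loads:
  point load 150.4 at a = 1.1: Pa²(3L − a)/(6EI) = 467.1/EI
Tip deflection under a unit load at B: L³/(3EI) = 55.46/EI.
With EI = 87000 kN·m²: δ_0 = 0.005369 m and δ_{BB} = 0.000637 m/kN.
Compatibility — the spring shortens by R_B/k under the reaction it provides: δ_0 − R_B·δ_{BB} = R_B/k. With 1/k = 0.000119 m/kN, R_B = δ_0 / (δ_{BB} + 1/k) = 0.005369 / (0.000637 + 0.000119) = 7.097 kN.

R_B = 7.097 kN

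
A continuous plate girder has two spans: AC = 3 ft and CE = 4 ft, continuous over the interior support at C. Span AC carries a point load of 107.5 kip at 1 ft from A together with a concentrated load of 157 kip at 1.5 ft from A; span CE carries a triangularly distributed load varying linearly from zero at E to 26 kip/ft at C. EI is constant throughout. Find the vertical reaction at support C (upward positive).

R_C = 192.3 kip

Take M_C as the redundant. Released structure: two simple spans AC and CE with a hinge at C.
Discontinuity in slope at C on the released structure — sum the simple-span end rotations:
  span AC: point load 107.5 at a = 1: Pab(L + a)/(6LEI) = 47.78/EI
  span AC: point load 157 at a = 1.5: Pab(L + a)/(6LEI) = 88.31/EI
  span CE: triangular load, peak 26: w₀L³/(45EI) = 36.98/EI
  relative rotation θ_0 = (136.1 + 36.98)/EI = 173.1/EI
A unit hogging moment at C produces rotation L₁/(3EI) + L₂/(3EI) = 2.333/EI.
Slope continuity at C: θ_0 = M_C·2.333/EI, so M_C = 173.1/2.333 = 74.17 kip·ft (hogging).
Span AC, ΣM about A with M_C applied at C: R_C^{AC}·3 = 343 + 74.17, so R_C^{AC} = 139.1 kip and R_A = 264.5 − 139.1 = 125.4 kip.
Span CE, ΣM about E: R_C^{CE}·4 = 138.7 + 74.17, so R_C^{CE} = 53.21 kip and R_E = 52 − 53.21 = -1.21 kip.
R_C = 139.1 + 53.21 = 192.3 kip.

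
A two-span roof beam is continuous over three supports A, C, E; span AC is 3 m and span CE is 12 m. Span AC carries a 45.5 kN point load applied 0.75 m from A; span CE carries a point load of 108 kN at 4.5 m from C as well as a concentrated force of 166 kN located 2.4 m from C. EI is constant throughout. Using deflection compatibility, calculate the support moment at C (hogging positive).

M_C = 430.1 kN·m

Release continuity at C by inserting a hinge; the redundant is the internal moment M_C. The primary structure is two simply-supported spans AC and CE.
End slopes at the hinge C, treating each span as simply supported:
  span AC: point load 45.5 at a = 0.75: Pab(L + a)/(6LEI) = 16/EI
  span CE: point load 108 at a = 4.5: Pab(L + b)/(6LEI) = 987.2/EI
  span CE: point load 166 at a = 2.4: Pab(L + b)/(6LEI) = 1147/EI
  relative rotation θ_0 = (16 + 2135)/EI = 2151/EI
A unit hogging moment at C produces rotation L₁/(3EI) + L₂/(3EI) = 5/EI.
Compatibility: M_C·(L₁+L₂)/(3EI) = θ_0, giving M_C = 430.1 kN·m (hogging).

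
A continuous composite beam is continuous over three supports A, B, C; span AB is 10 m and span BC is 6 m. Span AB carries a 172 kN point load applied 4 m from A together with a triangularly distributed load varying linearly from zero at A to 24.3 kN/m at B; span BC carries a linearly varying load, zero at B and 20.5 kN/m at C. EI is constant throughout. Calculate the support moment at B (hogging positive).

Release continuity at B by inserting a hinge; the redundant is the internal moment M_B. The primary structure is two simply-supported spans AB and BC.
Discontinuity in slope at B on the released structure — sum the simple-span end rotations:
  span AB: point load 172 at a = 4: Pab(L + a)/(6LEI) = 963.2/EI
  span AB: triangular load, peak 24.3: w₀L³/(45EI) = 540/EI
  span BC: triangular load, peak 20.5: 7w₀L³/(360EI) = 86.1/EI
  relative rotation θ_0 = (1503 + 86.1)/EI = 1589/EI
A unit hogging moment at B produces rotation L₁/(3EI) + L₂/(3EI) = 5.333/EI.
Compatibility: M_B·(L₁+L₂)/(3EI) = θ_0, giving M_B = 298 kN·m (hogging).

M_B = 298 kN·m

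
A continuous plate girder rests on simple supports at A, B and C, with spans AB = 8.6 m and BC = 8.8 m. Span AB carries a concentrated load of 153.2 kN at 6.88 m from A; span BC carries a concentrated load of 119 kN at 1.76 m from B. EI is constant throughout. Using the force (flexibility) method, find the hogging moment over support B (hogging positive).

M_B = 170 kN·m

Insert a hinge at B; M_B is the redundant, and each span becomes simply supported.
Discontinuity in slope at B on the released structure — sum the simple-span end rotations:
  span AB: point load 153.2 at a = 6.88: Pab(L + a)/(6LEI) = 543.9/EI
  span BC: point load 119 at a = 1.76: Pab(L + b)/(6LEI) = 442.3/EI
  relative rotation θ_0 = (543.9 + 442.3)/EI = 986.2/EI
A unit hogging moment at B produces rotation L₁/(3EI) + L₂/(3EI) = 5.8/EI.
Slope continuity at B: θ_0 = M_B·5.8/EI, so M_B = 986.2/5.8 = 170 kN·m (hogging).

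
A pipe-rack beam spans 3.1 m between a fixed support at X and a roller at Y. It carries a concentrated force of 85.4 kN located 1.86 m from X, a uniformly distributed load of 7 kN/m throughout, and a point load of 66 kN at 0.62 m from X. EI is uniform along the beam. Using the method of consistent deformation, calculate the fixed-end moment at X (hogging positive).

Take the reaction at Y as the redundant and release it; the primary structure is a cantilever fixed at X.
Downward deflection at the released point Y due to the loads:
  point load 85.4 at a = 1.86: Pa²(3L − a)/(6EI) = 366.4/EI
  UDL 7: wL⁴/(8EI) = 80.81/EI
  point load 66 at a = 0.62: Pa²(3L − a)/(6EI) = 36.7/EI
  δ_0 = 483.9/EI
Tip deflection under a unit load at Y: L³/(3EI) = 9.93/EI.
The prop prevents deflection at Y: R_Y = δ_0/δ_{YY} = 483.9/9.93 = 48.73 kN.
Moment equilibrium about X: M_X = Σ(load moments about X) − R_Y·L = 233.4 − 48.73×3.1 = 82.35 kN·m.

M_X = 82.35 kN·m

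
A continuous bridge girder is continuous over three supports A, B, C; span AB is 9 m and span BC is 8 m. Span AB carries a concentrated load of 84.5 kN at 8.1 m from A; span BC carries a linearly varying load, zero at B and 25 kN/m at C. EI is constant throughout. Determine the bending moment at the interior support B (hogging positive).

Release continuity at B by inserting a hinge; the redundant is the internal moment M_B. The primary structure is two simply-supported spans AB and BC.
End slopes at the hinge B, treating each span as simply supported:
  span AB: point load 84.5 at a = 8.1: Pab(L + a)/(6LEI) = 195.1/EI
  span BC: triangular load, peak 25: 7w₀L³/(360EI) = 248.9/EI
  relative rotation θ_0 = (195.1 + 248.9)/EI = 444/EI
A unit hogging moment at B produces rotation L₁/(3EI) + L₂/(3EI) = 5.667/EI.
Slope continuity at B: θ_0 = M_B·5.667/EI, so M_B = 444/5.667 = 78.35 kN·m (hogging).

M_B = 78.35 kN·m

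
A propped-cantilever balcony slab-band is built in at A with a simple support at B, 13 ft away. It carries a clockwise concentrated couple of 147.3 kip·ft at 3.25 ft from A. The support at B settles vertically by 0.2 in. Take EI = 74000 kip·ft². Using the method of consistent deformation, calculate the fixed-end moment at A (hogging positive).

M_A = 72.53 kip·ft

Take the reaction at B as the redundant and release it; the primary structure is a cantilever fixed at A.
Deflection at B on the released cantilever, summing each load's contribution:
  clockwise couple 147.3 at a = 3.25: M₀a(2L − a)/(2EI) = 5445/EI
Tip deflection under a unit load at B: L³/(3EI) = 732.3/EI.
With EI = 74000 kip·ft²: δ_0 = 0.073588 ft and δ_{BB} = 0.009896 ft/kip.
Compatibility — the beam at B must follow the support down by 0.01667 ft: δ_0 − R_B·δ_{BB} = 0.01667, so R_B = (0.073588 − 0.01667)/0.009896 = 5.752 kip.
Moment equilibrium about A: M_A = Σ(load moments about A) − R_B·L = 147.3 − 5.752×13 = 72.53 kip·ft.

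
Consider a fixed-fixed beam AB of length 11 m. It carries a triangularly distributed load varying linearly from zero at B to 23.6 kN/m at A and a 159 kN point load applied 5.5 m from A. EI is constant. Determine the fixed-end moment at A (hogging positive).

Release both end moments; the primary structure is a simply-supported span AB with redundants M_A and M_B.
End rotations of the released simple span under the applied load (×1/EI):
  at A: triangular load, peak 23.6: w₀L³/(45EI) = 698/EI
  at B: triangular load, peak 23.6: 7w₀L³/(360EI) = 610.8/EI
  at A: point load 159 at a = 5.5: Pab(L + b)/(6LEI) = 1202/EI
  at B: point load 159 at a = 5.5: Pab(L + a)/(6LEI) = 1202/EI
  θ_A0 = 1900/EI,  θ_B0 = 1813/EI
Flexibility coefficients: a unit moment at one end gives L/(3EI) there and L/(6EI) at the far end, so f₁₁ = f₂₂ = 3.667/EI and f₁₂ = f₂₁ = 1.833/EI.
Compatibility — zero rotation at each built-in end:
  3.667 M_A + 1.833 M_B = 1900
  1.833 M_A + 3.667 M_B = 1813
Solving the pair gives M_A = 361.4 kN·m and M_B = 313.8 kN·m (hogging).

M_A = 361.4 kN·m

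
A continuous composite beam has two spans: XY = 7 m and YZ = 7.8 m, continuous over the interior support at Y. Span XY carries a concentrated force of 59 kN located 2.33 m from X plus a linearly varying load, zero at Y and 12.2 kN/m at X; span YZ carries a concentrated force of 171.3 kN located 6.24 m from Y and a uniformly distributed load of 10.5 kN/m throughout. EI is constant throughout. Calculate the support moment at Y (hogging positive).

M_Y = 155.1 kN·m

Take M_Y as the redundant. Released structure: two simple spans XY and YZ with a hinge at Y.
End slopes at the hinge Y, treating each span as simply supported:
  span XY: point load 59 at a = 2.33: Pab(L + a)/(6LEI) = 142.6/EI
  span XY: triangular load, peak 12.2: 7w₀L³/(360EI) = 81.37/EI
  span YZ: point load 171.3 at a = 6.24: Pab(L + b)/(6LEI) = 333.5/EI
  span YZ: UDL 10.5: wL³/(24EI) = 207.6/EI
  relative rotation θ_0 = (224 + 541.1)/EI = 765.1/EI
A unit hogging moment at Y produces rotation L₁/(3EI) + L₂/(3EI) = 4.933/EI.
Compatibility: M_Y·(L₁+L₂)/(3EI) = θ_0, giving M_Y = 155.1 kN·m (hogging).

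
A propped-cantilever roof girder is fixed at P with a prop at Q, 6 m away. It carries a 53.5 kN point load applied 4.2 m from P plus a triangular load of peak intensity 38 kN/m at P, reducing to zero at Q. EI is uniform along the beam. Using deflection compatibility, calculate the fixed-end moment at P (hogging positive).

Remove the prop at Q; the released (primary) structure is a cantilever built in at P.
Primary-structure tip deflection at Q by superposition:
  point load 53.5 at a = 4.2: Pa²(3L − a)/(6EI) = 2171/EI
  triangular load, peak 38 at the fixed end: w₀L⁴/(30EI) = 1642/EI
  δ_0 = 3812/EI
Tip deflection under a unit load at Q: L³/(3EI) = 72/EI.
The prop prevents deflection at Q: R_Q = δ_0/δ_{QQ} = 3812/72 = 52.95 kN.
Moment equilibrium about P: M_P = Σ(load moments about P) − R_Q·L = 452.7 − 52.95×6 = 135 kN·m.

M_P = 135 kN·m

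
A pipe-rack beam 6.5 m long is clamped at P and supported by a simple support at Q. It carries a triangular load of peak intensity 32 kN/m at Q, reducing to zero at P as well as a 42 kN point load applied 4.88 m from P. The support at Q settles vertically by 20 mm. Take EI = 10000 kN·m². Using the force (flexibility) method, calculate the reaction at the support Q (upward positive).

R_Q = 81.64 kN

Take the reaction at Q as the redundant and release it; the primary structure is a cantilever fixed at P.
Primary-structure tip deflection at Q by superposition:
  triangular load, peak 32 at the free end: 11w₀L⁴/(120EI) = 5236/EI
  point load 42 at a = 4.88: Pa²(3L − a)/(6EI) = 2437/EI
  δ_0 = 7673/EI
Tip deflection under a unit load at Q: L³/(3EI) = 91.54/EI.
With EI = 10000 kN·m²: δ_0 = 0.76733 m and δ_{QQ} = 0.009154 m/kN.
Compatibility — the beam at Q must follow the support down by 0.02 m: δ_0 − R_Q·δ_{QQ} = 0.02, so R_Q = (0.76733 − 0.02)/0.009154 = 81.64 kN.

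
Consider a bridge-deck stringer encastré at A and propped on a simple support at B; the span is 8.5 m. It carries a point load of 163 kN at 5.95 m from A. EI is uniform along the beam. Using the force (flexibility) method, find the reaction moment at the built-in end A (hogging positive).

M_A = 189.1 kN·m

Choose R_B as the redundant. The primary structure is the cantilever fixed at A.
Free-end deflection of the primary structure under the applied loading (downward +):
  point load 163 at a = 5.95: Pa²(3L − a)/(6EI) = 18803/EI
Flexibility coefficient — unit upward force at B: δ_{BB} = L³/(3EI) = 204.7/EI.
The prop prevents deflection at B: R_B = δ_0/δ_{BB} = 18803/204.7 = 91.85 kN.
Moment equilibrium about A: M_A = Σ(load moments about A) − R_B·L = 969.9 − 91.85×8.5 = 189.1 kN·m.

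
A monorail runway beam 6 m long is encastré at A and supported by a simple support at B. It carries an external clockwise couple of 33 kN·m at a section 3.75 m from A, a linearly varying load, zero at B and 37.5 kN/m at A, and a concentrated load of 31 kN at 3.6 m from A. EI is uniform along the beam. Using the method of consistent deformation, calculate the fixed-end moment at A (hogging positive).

M_A = 111.7 kN·m

Remove the prop at B; the released (primary) structure is a cantilever built in at A.
Downward deflection at the released point B due to the loads:
  clockwise couple 33 at a = 3.75: M₀a(2L − a)/(2EI) = 510.5/EI
  triangular load, peak 37.5 at the fixed end: w₀L⁴/(30EI) = 1620/EI
  point load 31 at a = 3.6: Pa²(3L − a)/(6EI) = 964.2/EI
  δ_0 = 3095/EI
Flexibility coefficient — unit upward force at B: δ_{BB} = L³/(3EI) = 72/EI.
The prop prevents deflection at B: R_B = δ_0/δ_{BB} = 3095/72 = 42.98 kN.
Moment equilibrium about A: M_A = Σ(load moments about A) − R_B·L = 369.6 − 42.98×6 = 111.7 kN·m.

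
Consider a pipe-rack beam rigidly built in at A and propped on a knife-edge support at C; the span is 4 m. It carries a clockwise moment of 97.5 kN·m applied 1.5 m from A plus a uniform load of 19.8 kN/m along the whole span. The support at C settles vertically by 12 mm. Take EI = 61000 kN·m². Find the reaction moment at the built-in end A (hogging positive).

Choose R_C as the redundant. The primary structure is the cantilever fixed at A.
Primary-structure tip deflection at C by superposition:
  clockwise couple 97.5 at a = 1.5: M₀a(2L − a)/(2EI) = 475.3/EI
  UDL 19.8: wL⁴/(8EI) = 633.6/EI
  δ_0 = 1109/EI
Flexibility coefficient — unit upward force at C: δ_{CC} = L³/(3EI) = 21.33/EI.
With EI = 61000 kN·m²: δ_0 = 0.018179 m and δ_{CC} = 0.00035 m/kN.
Compatibility — the beam at C must follow the support down by 0.012 m: δ_0 − R_C·δ_{CC} = 0.012, so R_C = (0.018179 − 0.012)/0.00035 = 17.67 kN.
Moment equilibrium about A: M_A = Σ(load moments about A) − R_C·L = 255.9 − 17.67×4 = 185.2 kN·m.

M_A = 185.2 kN·m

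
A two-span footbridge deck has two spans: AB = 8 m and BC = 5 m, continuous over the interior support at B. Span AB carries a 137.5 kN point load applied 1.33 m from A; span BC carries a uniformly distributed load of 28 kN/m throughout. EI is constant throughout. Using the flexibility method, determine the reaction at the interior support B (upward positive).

R_B = 121.6 kN

Release continuity at B by inserting a hinge; the redundant is the internal moment M_B. The primary structure is two simply-supported spans AB and BC.
Rotations at B on the released spans (each span's end-slope, ×1/EI):
  span AB: point load 137.5 at a = 1.33: Pab(L + a)/(6LEI) = 237.1/EI
  span BC: UDL 28: wL³/(24EI) = 145.8/EI
  relative rotation θ_0 = (237.1 + 145.8)/EI = 382.9/EI
A unit hogging moment at B produces rotation L₁/(3EI) + L₂/(3EI) = 4.333/EI.
Compatibility: M_B·(L₁+L₂)/(3EI) = θ_0, giving M_B = 88.37 kN·m (hogging).
Span AB, ΣM about A with M_B applied at B: R_B^{AB}·8 = 182.9 + 88.37, so R_B^{AB} = 33.91 kN and R_A = 137.5 − 33.91 = 103.6 kN.
Span BC, ΣM about C: R_B^{BC}·5 = 350 + 88.37, so R_B^{BC} = 87.67 kN and R_C = 140 − 87.67 = 52.33 kN.
R_B = 33.91 + 87.67 = 121.6 kN.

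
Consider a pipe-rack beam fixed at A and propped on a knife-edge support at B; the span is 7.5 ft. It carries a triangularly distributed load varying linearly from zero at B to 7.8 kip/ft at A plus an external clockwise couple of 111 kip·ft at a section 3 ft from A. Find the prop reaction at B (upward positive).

Take the reaction at B as the redundant and release it; the primary structure is a cantilever fixed at A.
Free-end deflection of the primary structure under the applied loading (downward +):
  triangular load, peak 7.8 at the fixed end: w₀L⁴/(30EI) = 822.7/EI
  clockwise couple 111 at a = 3: M₀a(2L − a)/(2EI) = 1998/EI
  δ_0 = 2821/EI
Tip deflection under a unit load at B: L³/(3EI) = 140.6/EI.
Compatibility at B: δ_0 − R_B·δ_{BB} = 0, so R_B = 2821/140.6 = 20.06 kip.

R_B = 20.06 kip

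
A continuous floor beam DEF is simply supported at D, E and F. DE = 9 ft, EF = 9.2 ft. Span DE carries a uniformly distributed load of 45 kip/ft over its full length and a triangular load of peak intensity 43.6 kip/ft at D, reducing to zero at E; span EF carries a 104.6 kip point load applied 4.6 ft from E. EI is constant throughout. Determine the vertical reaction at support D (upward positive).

Release continuity at E by inserting a hinge; the redundant is the internal moment M_E. The primary structure is two simply-supported spans DE and EF.
End slopes at the hinge E, treating each span as simply supported:
  span DE: UDL 45: wL³/(24EI) = 1367/EI
  span DE: triangular load, peak 43.6: 7w₀L³/(360EI) = 618/EI
  span EF: point load 104.6 at a = 4.6: Pab(L + b)/(6LEI) = 553.3/EI
  relative rotation θ_0 = (1985 + 553.3)/EI = 2538/EI
A unit hogging moment at E produces rotation L₁/(3EI) + L₂/(3EI) = 6.067/EI.
Compatibility: M_E·(L₁+L₂)/(3EI) = θ_0, giving M_E = 418.4 kip·ft (hogging).
Span DE, ΣM about D with M_E applied at E: R_E^{DE}·9 = 2411 + 418.4, so R_E^{DE} = 314.4 kip and R_D = 601.2 − 314.4 = 286.8 kip.

R_D = 286.8 kip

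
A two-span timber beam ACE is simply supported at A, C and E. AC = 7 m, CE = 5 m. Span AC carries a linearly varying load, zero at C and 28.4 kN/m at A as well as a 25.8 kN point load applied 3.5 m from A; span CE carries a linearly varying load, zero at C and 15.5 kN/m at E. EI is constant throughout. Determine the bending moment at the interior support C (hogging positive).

M_C = 76.52 kN·m

Insert a hinge at C; M_C is the redundant, and each span becomes simply supported.
Rotations at C on the released spans (each span's end-slope, ×1/EI):
  span AC: triangular load, peak 28.4: 7w₀L³/(360EI) = 189.4/EI
  span AC: point load 25.8 at a = 3.5: Pab(L + a)/(6LEI) = 79.01/EI
  span CE: triangular load, peak 15.5: 7w₀L³/(360EI) = 37.67/EI
  relative rotation θ_0 = (268.4 + 37.67)/EI = 306.1/EI
A unit hogging moment at C produces rotation L₁/(3EI) + L₂/(3EI) = 4/EI.
Compatibility: M_C·(L₁+L₂)/(3EI) = θ_0, giving M_C = 76.52 kN·m (hogging).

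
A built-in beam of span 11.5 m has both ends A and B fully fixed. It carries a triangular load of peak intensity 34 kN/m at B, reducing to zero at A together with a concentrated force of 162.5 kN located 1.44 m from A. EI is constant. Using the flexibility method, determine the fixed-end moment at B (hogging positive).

Take the two fixed-end moments M_A, M_B as redundants; the released structure is the simple span AB.
End rotations of the released simple span under the applied load (×1/EI):
  at A: triangular load, peak 34: 7w₀L³/(360EI) = 1005/EI
  at B: triangular load, peak 34: w₀L³/(45EI) = 1149/EI
  at A: point load 162.5 at a = 1.44: Pab(L + b)/(6LEI) = 735.6/EI
  at B: point load 162.5 at a = 1.44: Pab(L + a)/(6LEI) = 441.5/EI
  θ_A0 = 1741/EI,  θ_B0 = 1591/EI
Flexibility coefficients: a unit moment at one end gives L/(3EI) there and L/(6EI) at the far end, so f₁₁ = f₂₂ = 3.833/EI and f₁₂ = f₂₁ = 1.917/EI.
Compatibility — zero rotation at each built-in end:
  3.833 M_A + 1.917 M_B = 1741
  1.917 M_A + 3.833 M_B = 1591
Solving the pair gives M_A = 329 kN·m and M_B = 250.5 kN·m (hogging).

M_B = 250.5 kN·m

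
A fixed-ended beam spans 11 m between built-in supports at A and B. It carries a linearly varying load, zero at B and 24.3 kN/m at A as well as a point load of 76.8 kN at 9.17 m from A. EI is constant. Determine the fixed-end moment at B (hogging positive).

M_B = 195.7 kN·m

Take the two fixed-end moments M_A, M_B as redundants; the released structure is the simple span AB.
On the primary (simply-supported) span, the end slopes from the loading are:
  at A: triangular load, peak 24.3: w₀L³/(45EI) = 718.7/EI
  at B: triangular load, peak 24.3: 7w₀L³/(360EI) = 628.9/EI
  at A: point load 76.8 at a = 9.17: Pab(L + b)/(6LEI) = 250.5/EI
  at B: point load 76.8 at a = 9.17: Pab(L + a)/(6LEI) = 393.9/EI
  θ_A0 = 969.3/EI,  θ_B0 = 1023/EI
Flexibility coefficients: a unit moment at one end gives L/(3EI) there and L/(6EI) at the far end, so f₁₁ = f₂₂ = 3.667/EI and f₁₂ = f₂₁ = 1.833/EI.
Compatibility — zero rotation at each built-in end:
  3.667 M_A + 1.833 M_B = 969.3
  1.833 M_A + 3.667 M_B = 1023
Solving the pair gives M_A = 166.5 kN·m and M_B = 195.7 kN·m (hogging).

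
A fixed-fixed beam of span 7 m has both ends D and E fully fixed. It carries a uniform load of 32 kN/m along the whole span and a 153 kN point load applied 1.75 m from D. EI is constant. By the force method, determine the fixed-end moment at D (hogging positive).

Take the two fixed-end moments M_D, M_E as redundants; the released structure is the simple span DE.
Simple-span end rotations at D and E under the given loads:
  at D: UDL 32: wL³/(24EI) = 457.3/EI
  at E: UDL 32: wL³/(24EI) = 457.3/EI
  at D: point load 153 at a = 1.75: Pab(L + b)/(6LEI) = 410/EI
  at E: point load 153 at a = 1.75: Pab(L + a)/(6LEI) = 292.9/EI
  θ_D0 = 867.3/EI,  θ_E0 = 750.2/EI
Flexibility coefficients: a unit moment at one end gives L/(3EI) there and L/(6EI) at the far end, so f₁₁ = f₂₂ = 2.333/EI and f₁₂ = f₂₁ = 1.167/EI.
Compatibility — zero rotation at each built-in end:
  2.333 M_D + 1.167 M_E = 867.3
  1.167 M_D + 2.333 M_E = 750.2
Solving the pair gives M_D = 281.3 kN·m and M_E = 180.9 kN·m (hogging).

M_D = 281.3 kN·m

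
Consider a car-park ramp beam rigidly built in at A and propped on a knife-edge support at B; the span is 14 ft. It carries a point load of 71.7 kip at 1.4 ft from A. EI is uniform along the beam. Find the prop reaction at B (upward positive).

Take the reaction at B as the redundant and release it; the primary structure is a cantilever fixed at A.
Primary-structure tip deflection at B by superposition:
  point load 71.7 at a = 1.4: Pa²(3L − a)/(6EI) = 950.9/EI
Tip deflection under a unit load at B: L³/(3EI) = 914.7/EI.
The prop prevents deflection at B: R_B = δ_0/δ_{BB} = 950.9/914.7 = 1.04 kip.

R_B = 1.04 kip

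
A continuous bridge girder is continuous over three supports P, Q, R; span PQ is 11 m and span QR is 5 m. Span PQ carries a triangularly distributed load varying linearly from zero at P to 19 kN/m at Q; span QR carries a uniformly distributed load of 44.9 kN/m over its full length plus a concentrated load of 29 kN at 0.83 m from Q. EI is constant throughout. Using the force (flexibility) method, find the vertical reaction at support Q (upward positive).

R_Q = 251.2 kN

Insert a hinge at Q; M_Q is the redundant, and each span becomes simply supported.
Rotations at Q on the released spans (each span's end-slope, ×1/EI):
  span PQ: triangular load, peak 19: w₀L³/(45EI) = 562/EI
  span QR: UDL 44.9: wL³/(24EI) = 233.9/EI
  span QR: point load 29 at a = 0.83: Pab(L + b)/(6LEI) = 30.68/EI
  relative rotation θ_0 = (562 + 264.5)/EI = 826.5/EI
A unit hogging moment at Q produces rotation L₁/(3EI) + L₂/(3EI) = 5.333/EI.
Slope continuity at Q: θ_0 = M_Q·5.333/EI, so M_Q = 826.5/5.333 = 155 kN·m (hogging).
Span PQ, ΣM about P with M_Q applied at Q: R_Q^{PQ}·11 = 766.3 + 155, so R_Q^{PQ} = 83.75 kN and R_P = 104.5 − 83.75 = 20.75 kN.
Span QR, ΣM about R: R_Q^{QR}·5 = 682.2 + 155, so R_Q^{QR} = 167.4 kN and R_R = 253.5 − 167.4 = 86.07 kN.
R_Q = 83.75 + 167.4 = 251.2 kN.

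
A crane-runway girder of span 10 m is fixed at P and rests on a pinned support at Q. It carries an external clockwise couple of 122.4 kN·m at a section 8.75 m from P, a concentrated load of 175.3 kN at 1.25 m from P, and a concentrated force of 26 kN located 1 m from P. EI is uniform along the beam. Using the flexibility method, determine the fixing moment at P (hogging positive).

M_P = 143.6 kN·m

Choose R_Q as the redundant. The primary structure is the cantilever fixed at P.
Free-end deflection of the primary structure under the applied loading (downward +):
  clockwise couple 122.4 at a = 8.75: M₀a(2L − a)/(2EI) = 6024/EI
  point load 175.3 at a = 1.25: Pa²(3L − a)/(6EI) = 1312/EI
  point load 26 at a = 1: Pa²(3L − a)/(6EI) = 125.7/EI
  δ_0 = 7463/EI
Tip deflection under a unit load at Q: L³/(3EI) = 333.3/EI.
The prop prevents deflection at Q: R_Q = δ_0/δ_{QQ} = 7463/333.3 = 22.39 kN.
Moment equilibrium about P: M_P = Σ(load moments about P) − R_Q·L = 367.5 − 22.39×10 = 143.6 kN·m.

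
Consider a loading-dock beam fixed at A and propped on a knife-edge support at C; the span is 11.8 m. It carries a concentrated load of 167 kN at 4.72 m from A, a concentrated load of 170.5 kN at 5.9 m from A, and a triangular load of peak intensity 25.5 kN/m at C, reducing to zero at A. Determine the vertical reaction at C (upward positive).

R_C = 170.8 kN

Take the reaction at C as the redundant and release it; the primary structure is a cantilever fixed at A.
Downward deflection at the released point C due to the loads:
  point load 167 at a = 4.72: Pa²(3L − a)/(6EI) = 19024/EI
  point load 170.5 at a = 5.9: Pa²(3L − a)/(6EI) = 29181/EI
  triangular load, peak 25.5 at the free end: 11w₀L⁴/(120EI) = 45319/EI
  δ_0 = 93524/EI
Tip deflection under a unit load at C: L³/(3EI) = 547.7/EI.
The prop prevents deflection at C: R_C = δ_0/δ_{CC} = 93524/547.7 = 170.8 kN.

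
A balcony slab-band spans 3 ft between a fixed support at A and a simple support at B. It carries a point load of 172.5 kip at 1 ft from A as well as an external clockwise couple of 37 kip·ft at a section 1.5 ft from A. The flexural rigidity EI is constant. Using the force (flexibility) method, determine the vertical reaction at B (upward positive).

Take the reaction at B as the redundant and release it; the primary structure is a cantilever fixed at A.
Deflection at B on the released cantilever, summing each load's contribution:
  point load 172.5 at a = 1: Pa²(3L − a)/(6EI) = 230/EI
  clockwise couple 37 at a = 1.5: M₀a(2L − a)/(2EI) = 124.9/EI
  δ_0 = 354.9/EI
Tip deflection under a unit load at B: L³/(3EI) = 9/EI.
The prop prevents deflection at B: R_B = δ_0/δ_{BB} = 354.9/9 = 39.43 kip.

R_B = 39.43 kip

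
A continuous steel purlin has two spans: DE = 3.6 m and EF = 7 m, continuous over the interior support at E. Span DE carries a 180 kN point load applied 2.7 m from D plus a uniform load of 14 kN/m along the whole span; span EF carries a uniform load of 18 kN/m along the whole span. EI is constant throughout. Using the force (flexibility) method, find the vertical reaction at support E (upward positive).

R_E = 272.3 kN

Release continuity at E by inserting a hinge; the redundant is the internal moment M_E. The primary structure is two simply-supported spans DE and EF.
End slopes at the hinge E, treating each span as simply supported:
  span DE: point load 180 at a = 2.7: Pab(L + a)/(6LEI) = 127.6/EI
  span DE: UDL 14: wL³/(24EI) = 27.22/EI
  span EF: UDL 18: wL³/(24EI) = 257.2/EI
  relative rotation θ_0 = (154.8 + 257.2)/EI = 412/EI
A unit hogging moment at E produces rotation L₁/(3EI) + L₂/(3EI) = 3.533/EI.
Slope continuity at E: θ_0 = M_E·3.533/EI, so M_E = 412/3.533 = 116.6 kN·m (hogging).
Span DE, ΣM about D with M_E applied at E: R_E^{DE}·3.6 = 576.7 + 116.6, so R_E^{DE} = 192.6 kN and R_D = 230.4 − 192.6 = 37.81 kN.
Span EF, ΣM about F: R_E^{EF}·7 = 441 + 116.6, so R_E^{EF} = 79.66 kN and R_F = 126 − 79.66 = 46.34 kN.
R_E = 192.6 + 79.66 = 272.3 kN.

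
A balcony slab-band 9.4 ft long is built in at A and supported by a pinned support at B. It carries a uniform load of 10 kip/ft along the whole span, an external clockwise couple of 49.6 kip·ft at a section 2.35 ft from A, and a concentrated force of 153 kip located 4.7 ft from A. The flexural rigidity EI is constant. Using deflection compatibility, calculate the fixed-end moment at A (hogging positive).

M_A = 397.2 kip·ft

Release the roller at B. Primary structure: cantilever fixed at A.
Free-end deflection of the primary structure under the applied loading (downward +):
  UDL 10: wL⁴/(8EI) = 9759/EI
  clockwise couple 49.6 at a = 2.35: M₀a(2L − a)/(2EI) = 958.7/EI
  point load 153 at a = 4.7: Pa²(3L − a)/(6EI) = 13237/EI
  δ_0 = 23956/EI
Tip deflection under a unit load at B: L³/(3EI) = 276.9/EI.
The prop prevents deflection at B: R_B = δ_0/δ_{BB} = 23956/276.9 = 86.53 kip.
Moment equilibrium about A: M_A = Σ(load moments about A) − R_B·L = 1210 − 86.53×9.4 = 397.2 kip·ft.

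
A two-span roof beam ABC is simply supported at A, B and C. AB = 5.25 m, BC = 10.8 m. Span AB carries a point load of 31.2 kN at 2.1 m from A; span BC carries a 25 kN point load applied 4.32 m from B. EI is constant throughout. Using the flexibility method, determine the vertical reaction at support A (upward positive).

R_A = 10.36 kN

Take M_B as the redundant. Released structure: two simple spans AB and BC with a hinge at B.
Rotations at B on the released spans (each span's end-slope, ×1/EI):
  span AB: point load 31.2 at a = 2.1: Pab(L + a)/(6LEI) = 48.16/EI
  span BC: point load 25 at a = 4.32: Pab(L + b)/(6LEI) = 186.6/EI
  relative rotation θ_0 = (48.16 + 186.6)/EI = 234.8/EI
A unit hogging moment at B produces rotation L₁/(3EI) + L₂/(3EI) = 5.35/EI.
Slope continuity at B: θ_0 = M_B·5.35/EI, so M_B = 234.8/5.35 = 43.88 kN·m (hogging).
Span AB, ΣM about A with M_B applied at B: R_B^{AB}·5.25 = 65.52 + 43.88, so R_B^{AB} = 20.84 kN and R_A = 31.2 − 20.84 = 10.36 kN.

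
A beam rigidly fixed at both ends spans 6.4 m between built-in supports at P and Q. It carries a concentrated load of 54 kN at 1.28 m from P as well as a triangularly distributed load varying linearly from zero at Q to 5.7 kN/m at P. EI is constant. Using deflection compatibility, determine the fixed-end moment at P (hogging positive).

M_P = 55.91 kN·m

Release both end moments; the primary structure is a simply-supported span PQ with redundants M_P and M_Q.
Simple-span end rotations at P and Q under the given loads:
  at P: point load 54 at a = 1.28: Pab(L + b)/(6LEI) = 106.2/EI
  at Q: point load 54 at a = 1.28: Pab(L + a)/(6LEI) = 70.78/EI
  at P: triangular load, peak 5.7: w₀L³/(45EI) = 33.2/EI
  at Q: triangular load, peak 5.7: 7w₀L³/(360EI) = 29.05/EI
  θ_P0 = 139.4/EI,  θ_Q0 = 99.83/EI
Flexibility coefficients: a unit moment at one end gives L/(3EI) there and L/(6EI) at the far end, so f₁₁ = f₂₂ = 2.133/EI and f₁₂ = f₂₁ = 1.067/EI.
Compatibility — zero rotation at each built-in end:
  2.133 M_P + 1.067 M_Q = 139.4
  1.067 M_P + 2.133 M_Q = 99.83
Solving the pair gives M_P = 55.91 kN·m and M_Q = 18.84 kN·m (hogging).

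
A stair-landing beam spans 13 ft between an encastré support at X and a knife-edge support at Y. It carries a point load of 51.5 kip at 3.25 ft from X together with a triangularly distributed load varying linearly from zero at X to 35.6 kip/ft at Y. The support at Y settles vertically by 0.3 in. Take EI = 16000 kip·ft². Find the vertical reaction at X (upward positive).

R_X = 151.8 kip

Take the reaction at Y as the redundant and release it; the primary structure is a cantilever fixed at X.
Downward deflection at the released point Y due to the loads:
  point load 51.5 at a = 3.25: Pa²(3L − a)/(6EI) = 3241/EI
  triangular load, peak 35.6 at the free end: 11w₀L⁴/(120EI) = 93204/EI
  δ_0 = 96445/EI
Flexibility coefficient — unit upward force at Y: δ_{YY} = L³/(3EI) = 732.3/EI.
With EI = 16000 kip·ft²: δ_0 = 6.0278 ft and δ_{YY} = 0.045771 ft/kip.
Compatibility — the beam at Y must follow the support down by 0.025 ft: δ_0 − R_Y·δ_{YY} = 0.025, so R_Y = (6.0278 − 0.025)/0.045771 = 131.1 kip.
Vertical equilibrium: R_X = ΣP − R_Y = 282.9 − 131.1 = 151.8 kip.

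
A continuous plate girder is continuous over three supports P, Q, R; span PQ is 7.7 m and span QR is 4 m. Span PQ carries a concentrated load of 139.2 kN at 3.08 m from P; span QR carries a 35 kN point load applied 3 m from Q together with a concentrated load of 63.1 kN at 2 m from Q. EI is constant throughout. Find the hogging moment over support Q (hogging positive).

Insert a hinge at Q; M_Q is the redundant, and each span becomes simply supported.
Rotations at Q on the released spans (each span's end-slope, ×1/EI):
  span PQ: point load 139.2 at a = 3.08: Pab(L + a)/(6LEI) = 462.2/EI
  span QR: point load 35 at a = 3: Pab(L + b)/(6LEI) = 21.88/EI
  span QR: point load 63.1 at a = 2: Pab(L + b)/(6LEI) = 63.1/EI
  relative rotation θ_0 = (462.2 + 84.97)/EI = 547.2/EI
A unit hogging moment at Q produces rotation L₁/(3EI) + L₂/(3EI) = 3.9/EI.
Compatibility: M_Q·(L₁+L₂)/(3EI) = θ_0, giving M_Q = 140.3 kN·m (hogging).

M_Q = 140.3 kN·m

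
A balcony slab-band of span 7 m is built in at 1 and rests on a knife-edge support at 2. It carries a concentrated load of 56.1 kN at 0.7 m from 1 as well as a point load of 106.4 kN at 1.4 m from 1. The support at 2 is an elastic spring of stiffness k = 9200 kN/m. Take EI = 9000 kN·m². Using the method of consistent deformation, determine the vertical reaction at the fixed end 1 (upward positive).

R_1 = 155.8 kN

Release the roller at 2. Primary structure: cantilever fixed at 1.
Deflection at 2 on the released cantilever, summing each load's contribution:
  point load 56.1 at a = 0.7: Pa²(3L − a)/(6EI) = 93/EI
  point load 106.4 at a = 1.4: Pa²(3L − a)/(6EI) = 681.2/EI
  δ_0 = 774.2/EI
Tip deflection under a unit load at 2: L³/(3EI) = 114.3/EI.
With EI = 9000 kN·m²: δ_0 = 0.086028 m and δ_{22} = 0.012704 m/kN.
Compatibility — the spring shortens by R_2/k under the reaction it provides: δ_0 − R_2·δ_{22} = R_2/k. With 1/k = 0.000109 m/kN, R_2 = δ_0 / (δ_{22} + 1/k) = 0.086028 / (0.012704 + 0.000109) = 6.714 kN.
Vertical equilibrium: R_1 = ΣP − R_2 = 162.5 − 6.714 = 155.8 kN.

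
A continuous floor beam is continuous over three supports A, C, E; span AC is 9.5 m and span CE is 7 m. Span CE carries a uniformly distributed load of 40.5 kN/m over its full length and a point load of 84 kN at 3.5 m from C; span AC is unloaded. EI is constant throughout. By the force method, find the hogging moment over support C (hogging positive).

Take M_C as the redundant. Released structure: two simple spans AC and CE with a hinge at C.
Rotations at C on the released spans (each span's end-slope, ×1/EI):
  span CE: UDL 40.5: wL³/(24EI) = 578.8/EI
  span CE: point load 84 at a = 3.5: Pab(L + b)/(6LEI) = 257.2/EI
  relative rotation θ_0 = (0 + 836.1)/EI = 836.1/EI
A unit hogging moment at C produces rotation L₁/(3EI) + L₂/(3EI) = 5.5/EI.
Slope continuity at C: θ_0 = M_C·5.5/EI, so M_C = 836.1/5.5 = 152 kN·m (hogging).

M_C = 152 kN·m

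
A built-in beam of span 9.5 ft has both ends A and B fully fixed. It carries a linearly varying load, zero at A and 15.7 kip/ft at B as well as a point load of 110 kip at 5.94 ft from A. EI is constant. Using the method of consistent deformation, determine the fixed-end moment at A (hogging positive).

Take the two fixed-end moments M_A, M_B as redundants; the released structure is the simple span AB.
Simple-span end rotations at A and B under the given loads:
  at A: triangular load, peak 15.7: 7w₀L³/(360EI) = 261.7/EI
  at B: triangular load, peak 15.7: w₀L³/(45EI) = 299.1/EI
  at A: point load 110 at a = 5.94: Pab(L + b)/(6LEI) = 533/EI
  at B: point load 110 at a = 5.94: Pab(L + a)/(6LEI) = 630.1/EI
  θ_A0 = 794.7/EI,  θ_B0 = 929.2/EI
Flexibility coefficients: a unit moment at one end gives L/(3EI) there and L/(6EI) at the far end, so f₁₁ = f₂₂ = 3.167/EI and f₁₂ = f₂₁ = 1.583/EI.
Compatibility — zero rotation at each built-in end:
  3.167 M_A + 1.583 M_B = 794.7
  1.583 M_A + 3.167 M_B = 929.2
Solving the pair gives M_A = 139 kip·ft and M_B = 223.9 kip·ft (hogging).

M_A = 139 kip·ft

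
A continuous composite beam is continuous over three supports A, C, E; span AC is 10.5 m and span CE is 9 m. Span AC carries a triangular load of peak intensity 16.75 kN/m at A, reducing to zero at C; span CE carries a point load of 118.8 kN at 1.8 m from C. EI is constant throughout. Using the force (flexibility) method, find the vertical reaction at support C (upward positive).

Take M_C as the redundant. Released structure: two simple spans AC and CE with a hinge at C.
End slopes at the hinge C, treating each span as simply supported:
  span AC: triangular load, peak 16.75: 7w₀L³/(360EI) = 377/EI
  span CE: point load 118.8 at a = 1.8: Pab(L + b)/(6LEI) = 461.9/EI
  relative rotation θ_0 = (377 + 461.9)/EI = 838.9/EI
A unit hogging moment at C produces rotation L₁/(3EI) + L₂/(3EI) = 6.5/EI.
Compatibility: M_C·(L₁+L₂)/(3EI) = θ_0, giving M_C = 129.1 kN·m (hogging).
Span AC, ΣM about A with M_C applied at C: R_C^{AC}·10.5 = 307.8 + 129.1, so R_C^{AC} = 41.6 kN and R_A = 87.94 − 41.6 = 46.33 kN.
Span CE, ΣM about E: R_C^{CE}·9 = 855.4 + 129.1, so R_C^{CE} = 109.4 kN and R_E = 118.8 − 109.4 = 9.419 kN.
R_C = 41.6 + 109.4 = 151 kN.

R_C = 151 kN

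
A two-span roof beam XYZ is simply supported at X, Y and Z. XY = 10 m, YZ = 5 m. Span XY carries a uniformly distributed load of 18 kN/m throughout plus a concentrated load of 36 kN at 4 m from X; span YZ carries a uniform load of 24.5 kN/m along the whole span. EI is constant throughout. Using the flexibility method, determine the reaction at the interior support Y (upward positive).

R_Y = 230.4 kN

Release continuity at Y by inserting a hinge; the redundant is the internal moment M_Y. The primary structure is two simply-supported spans XY and YZ.
Rotations at Y on the released spans (each span's end-slope, ×1/EI):
  span XY: UDL 18: wL³/(24EI) = 750/EI
  span XY: point load 36 at a = 4: Pab(L + a)/(6LEI) = 201.6/EI
  span YZ: UDL 24.5: wL³/(24EI) = 127.6/EI
  relative rotation θ_0 = (951.6 + 127.6)/EI = 1079/EI
A unit hogging moment at Y produces rotation L₁/(3EI) + L₂/(3EI) = 5/EI.
Slope continuity at Y: θ_0 = M_Y·5/EI, so M_Y = 1079/5 = 215.8 kN·m (hogging).
Span XY, ΣM about X with M_Y applied at Y: R_Y^{XY}·10 = 1044 + 215.8, so R_Y^{XY} = 126 kN and R_X = 216 − 126 = 90.02 kN.
Span YZ, ΣM about Z: R_Y^{YZ}·5 = 306.2 + 215.8, so R_Y^{YZ} = 104.4 kN and R_Z = 122.5 − 104.4 = 18.08 kN.
R_Y = 126 + 104.4 = 230.4 kN.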